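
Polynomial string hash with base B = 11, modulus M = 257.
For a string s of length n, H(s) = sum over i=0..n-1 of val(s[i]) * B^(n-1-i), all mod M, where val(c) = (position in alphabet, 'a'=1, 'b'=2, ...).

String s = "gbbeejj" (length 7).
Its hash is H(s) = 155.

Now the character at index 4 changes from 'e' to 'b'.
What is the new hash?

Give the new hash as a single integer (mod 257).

Answer: 49

Derivation:
val('e') = 5, val('b') = 2
Position k = 4, exponent = n-1-k = 2
B^2 mod M = 11^2 mod 257 = 121
Delta = (2 - 5) * 121 mod 257 = 151
New hash = (155 + 151) mod 257 = 49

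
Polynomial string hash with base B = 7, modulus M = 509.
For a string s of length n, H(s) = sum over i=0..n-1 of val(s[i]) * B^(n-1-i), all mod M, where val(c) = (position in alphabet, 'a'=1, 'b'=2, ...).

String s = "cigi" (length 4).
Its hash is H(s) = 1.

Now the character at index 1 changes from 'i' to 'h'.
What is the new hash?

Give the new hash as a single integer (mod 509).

val('i') = 9, val('h') = 8
Position k = 1, exponent = n-1-k = 2
B^2 mod M = 7^2 mod 509 = 49
Delta = (8 - 9) * 49 mod 509 = 460
New hash = (1 + 460) mod 509 = 461

Answer: 461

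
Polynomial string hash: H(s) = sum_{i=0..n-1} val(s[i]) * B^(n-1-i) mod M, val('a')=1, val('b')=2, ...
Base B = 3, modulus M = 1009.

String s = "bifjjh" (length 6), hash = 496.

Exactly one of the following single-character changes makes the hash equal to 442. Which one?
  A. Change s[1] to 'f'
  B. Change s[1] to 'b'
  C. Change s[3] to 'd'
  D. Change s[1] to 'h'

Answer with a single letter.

Option A: s[1]='i'->'f', delta=(6-9)*3^4 mod 1009 = 766, hash=496+766 mod 1009 = 253
Option B: s[1]='i'->'b', delta=(2-9)*3^4 mod 1009 = 442, hash=496+442 mod 1009 = 938
Option C: s[3]='j'->'d', delta=(4-10)*3^2 mod 1009 = 955, hash=496+955 mod 1009 = 442 <-- target
Option D: s[1]='i'->'h', delta=(8-9)*3^4 mod 1009 = 928, hash=496+928 mod 1009 = 415

Answer: C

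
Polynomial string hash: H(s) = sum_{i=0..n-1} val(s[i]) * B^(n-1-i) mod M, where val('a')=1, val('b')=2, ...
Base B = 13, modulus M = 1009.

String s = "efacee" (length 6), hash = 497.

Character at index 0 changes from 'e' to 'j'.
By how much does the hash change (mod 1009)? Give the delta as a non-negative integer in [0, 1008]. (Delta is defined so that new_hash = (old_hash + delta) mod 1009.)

Delta formula: (val(new) - val(old)) * B^(n-1-k) mod M
  val('j') - val('e') = 10 - 5 = 5
  B^(n-1-k) = 13^5 mod 1009 = 990
  Delta = 5 * 990 mod 1009 = 914

Answer: 914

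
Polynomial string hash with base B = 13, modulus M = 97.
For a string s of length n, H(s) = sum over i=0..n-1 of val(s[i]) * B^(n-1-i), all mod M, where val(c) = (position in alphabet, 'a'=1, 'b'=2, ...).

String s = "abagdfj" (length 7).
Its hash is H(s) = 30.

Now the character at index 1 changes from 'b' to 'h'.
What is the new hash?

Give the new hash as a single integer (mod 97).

val('b') = 2, val('h') = 8
Position k = 1, exponent = n-1-k = 5
B^5 mod M = 13^5 mod 97 = 74
Delta = (8 - 2) * 74 mod 97 = 56
New hash = (30 + 56) mod 97 = 86

Answer: 86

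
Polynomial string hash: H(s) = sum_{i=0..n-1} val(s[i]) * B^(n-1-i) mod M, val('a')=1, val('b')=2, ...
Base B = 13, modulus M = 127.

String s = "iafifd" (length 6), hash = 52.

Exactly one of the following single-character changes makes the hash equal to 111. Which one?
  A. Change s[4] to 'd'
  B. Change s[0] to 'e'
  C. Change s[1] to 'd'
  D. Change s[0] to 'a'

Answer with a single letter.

Option A: s[4]='f'->'d', delta=(4-6)*13^1 mod 127 = 101, hash=52+101 mod 127 = 26
Option B: s[0]='i'->'e', delta=(5-9)*13^5 mod 127 = 93, hash=52+93 mod 127 = 18
Option C: s[1]='a'->'d', delta=(4-1)*13^4 mod 127 = 85, hash=52+85 mod 127 = 10
Option D: s[0]='i'->'a', delta=(1-9)*13^5 mod 127 = 59, hash=52+59 mod 127 = 111 <-- target

Answer: D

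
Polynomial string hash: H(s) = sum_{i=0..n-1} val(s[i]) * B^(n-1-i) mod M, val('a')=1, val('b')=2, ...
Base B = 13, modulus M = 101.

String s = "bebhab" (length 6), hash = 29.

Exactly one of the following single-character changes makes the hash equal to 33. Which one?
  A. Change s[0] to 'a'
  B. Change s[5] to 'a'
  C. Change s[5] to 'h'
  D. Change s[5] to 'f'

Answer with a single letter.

Answer: D

Derivation:
Option A: s[0]='b'->'a', delta=(1-2)*13^5 mod 101 = 84, hash=29+84 mod 101 = 12
Option B: s[5]='b'->'a', delta=(1-2)*13^0 mod 101 = 100, hash=29+100 mod 101 = 28
Option C: s[5]='b'->'h', delta=(8-2)*13^0 mod 101 = 6, hash=29+6 mod 101 = 35
Option D: s[5]='b'->'f', delta=(6-2)*13^0 mod 101 = 4, hash=29+4 mod 101 = 33 <-- target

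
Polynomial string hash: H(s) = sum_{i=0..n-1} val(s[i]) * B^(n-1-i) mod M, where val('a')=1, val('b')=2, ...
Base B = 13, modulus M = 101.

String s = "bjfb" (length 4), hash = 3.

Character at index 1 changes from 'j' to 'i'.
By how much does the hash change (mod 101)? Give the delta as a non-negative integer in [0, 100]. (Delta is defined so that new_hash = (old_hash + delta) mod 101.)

Answer: 33

Derivation:
Delta formula: (val(new) - val(old)) * B^(n-1-k) mod M
  val('i') - val('j') = 9 - 10 = -1
  B^(n-1-k) = 13^2 mod 101 = 68
  Delta = -1 * 68 mod 101 = 33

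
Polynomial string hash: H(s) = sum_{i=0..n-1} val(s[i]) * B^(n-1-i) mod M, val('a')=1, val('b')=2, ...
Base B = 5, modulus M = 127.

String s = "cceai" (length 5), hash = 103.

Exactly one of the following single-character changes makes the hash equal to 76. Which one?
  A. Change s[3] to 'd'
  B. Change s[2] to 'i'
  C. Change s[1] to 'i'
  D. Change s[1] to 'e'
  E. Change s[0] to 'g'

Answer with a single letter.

Answer: B

Derivation:
Option A: s[3]='a'->'d', delta=(4-1)*5^1 mod 127 = 15, hash=103+15 mod 127 = 118
Option B: s[2]='e'->'i', delta=(9-5)*5^2 mod 127 = 100, hash=103+100 mod 127 = 76 <-- target
Option C: s[1]='c'->'i', delta=(9-3)*5^3 mod 127 = 115, hash=103+115 mod 127 = 91
Option D: s[1]='c'->'e', delta=(5-3)*5^3 mod 127 = 123, hash=103+123 mod 127 = 99
Option E: s[0]='c'->'g', delta=(7-3)*5^4 mod 127 = 87, hash=103+87 mod 127 = 63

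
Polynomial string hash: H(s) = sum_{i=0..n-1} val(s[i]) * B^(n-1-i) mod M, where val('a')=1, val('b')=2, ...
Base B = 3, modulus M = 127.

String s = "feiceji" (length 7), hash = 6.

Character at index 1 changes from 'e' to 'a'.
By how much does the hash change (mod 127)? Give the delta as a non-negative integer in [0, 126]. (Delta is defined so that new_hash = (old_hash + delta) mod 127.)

Delta formula: (val(new) - val(old)) * B^(n-1-k) mod M
  val('a') - val('e') = 1 - 5 = -4
  B^(n-1-k) = 3^5 mod 127 = 116
  Delta = -4 * 116 mod 127 = 44

Answer: 44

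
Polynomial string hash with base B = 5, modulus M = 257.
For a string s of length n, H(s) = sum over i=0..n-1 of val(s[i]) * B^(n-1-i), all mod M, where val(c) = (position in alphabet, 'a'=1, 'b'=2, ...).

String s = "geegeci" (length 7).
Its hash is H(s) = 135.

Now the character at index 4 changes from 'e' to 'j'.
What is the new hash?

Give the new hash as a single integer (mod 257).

Answer: 3

Derivation:
val('e') = 5, val('j') = 10
Position k = 4, exponent = n-1-k = 2
B^2 mod M = 5^2 mod 257 = 25
Delta = (10 - 5) * 25 mod 257 = 125
New hash = (135 + 125) mod 257 = 3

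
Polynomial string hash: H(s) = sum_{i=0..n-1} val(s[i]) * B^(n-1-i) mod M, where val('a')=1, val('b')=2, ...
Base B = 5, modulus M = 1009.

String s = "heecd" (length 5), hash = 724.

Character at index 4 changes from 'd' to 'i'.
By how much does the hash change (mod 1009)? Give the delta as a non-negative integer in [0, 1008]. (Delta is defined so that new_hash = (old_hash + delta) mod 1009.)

Delta formula: (val(new) - val(old)) * B^(n-1-k) mod M
  val('i') - val('d') = 9 - 4 = 5
  B^(n-1-k) = 5^0 mod 1009 = 1
  Delta = 5 * 1 mod 1009 = 5

Answer: 5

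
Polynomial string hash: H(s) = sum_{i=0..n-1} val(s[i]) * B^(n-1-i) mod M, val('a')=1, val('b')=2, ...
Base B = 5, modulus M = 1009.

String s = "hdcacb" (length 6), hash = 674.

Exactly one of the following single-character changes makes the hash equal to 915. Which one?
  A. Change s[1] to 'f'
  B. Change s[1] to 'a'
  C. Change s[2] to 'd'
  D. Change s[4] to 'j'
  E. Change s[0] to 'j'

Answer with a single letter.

Option A: s[1]='d'->'f', delta=(6-4)*5^4 mod 1009 = 241, hash=674+241 mod 1009 = 915 <-- target
Option B: s[1]='d'->'a', delta=(1-4)*5^4 mod 1009 = 143, hash=674+143 mod 1009 = 817
Option C: s[2]='c'->'d', delta=(4-3)*5^3 mod 1009 = 125, hash=674+125 mod 1009 = 799
Option D: s[4]='c'->'j', delta=(10-3)*5^1 mod 1009 = 35, hash=674+35 mod 1009 = 709
Option E: s[0]='h'->'j', delta=(10-8)*5^5 mod 1009 = 196, hash=674+196 mod 1009 = 870

Answer: A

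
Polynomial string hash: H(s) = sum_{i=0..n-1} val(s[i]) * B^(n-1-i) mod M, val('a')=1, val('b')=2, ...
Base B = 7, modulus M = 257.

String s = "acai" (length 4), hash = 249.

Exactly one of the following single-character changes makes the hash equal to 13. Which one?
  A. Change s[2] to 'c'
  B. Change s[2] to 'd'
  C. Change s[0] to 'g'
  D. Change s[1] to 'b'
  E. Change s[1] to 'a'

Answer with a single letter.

Answer: B

Derivation:
Option A: s[2]='a'->'c', delta=(3-1)*7^1 mod 257 = 14, hash=249+14 mod 257 = 6
Option B: s[2]='a'->'d', delta=(4-1)*7^1 mod 257 = 21, hash=249+21 mod 257 = 13 <-- target
Option C: s[0]='a'->'g', delta=(7-1)*7^3 mod 257 = 2, hash=249+2 mod 257 = 251
Option D: s[1]='c'->'b', delta=(2-3)*7^2 mod 257 = 208, hash=249+208 mod 257 = 200
Option E: s[1]='c'->'a', delta=(1-3)*7^2 mod 257 = 159, hash=249+159 mod 257 = 151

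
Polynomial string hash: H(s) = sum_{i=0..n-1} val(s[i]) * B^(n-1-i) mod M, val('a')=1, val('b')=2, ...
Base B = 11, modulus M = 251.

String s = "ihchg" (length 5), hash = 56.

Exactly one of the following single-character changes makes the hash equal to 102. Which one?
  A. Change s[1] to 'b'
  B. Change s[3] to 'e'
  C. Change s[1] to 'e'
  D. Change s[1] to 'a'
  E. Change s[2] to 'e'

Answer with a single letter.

Option A: s[1]='h'->'b', delta=(2-8)*11^3 mod 251 = 46, hash=56+46 mod 251 = 102 <-- target
Option B: s[3]='h'->'e', delta=(5-8)*11^1 mod 251 = 218, hash=56+218 mod 251 = 23
Option C: s[1]='h'->'e', delta=(5-8)*11^3 mod 251 = 23, hash=56+23 mod 251 = 79
Option D: s[1]='h'->'a', delta=(1-8)*11^3 mod 251 = 221, hash=56+221 mod 251 = 26
Option E: s[2]='c'->'e', delta=(5-3)*11^2 mod 251 = 242, hash=56+242 mod 251 = 47

Answer: A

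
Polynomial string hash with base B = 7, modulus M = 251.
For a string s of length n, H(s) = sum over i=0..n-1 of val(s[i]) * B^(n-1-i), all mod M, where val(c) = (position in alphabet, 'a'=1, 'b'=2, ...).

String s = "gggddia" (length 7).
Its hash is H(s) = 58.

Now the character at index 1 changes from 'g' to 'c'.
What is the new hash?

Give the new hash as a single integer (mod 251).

Answer: 98

Derivation:
val('g') = 7, val('c') = 3
Position k = 1, exponent = n-1-k = 5
B^5 mod M = 7^5 mod 251 = 241
Delta = (3 - 7) * 241 mod 251 = 40
New hash = (58 + 40) mod 251 = 98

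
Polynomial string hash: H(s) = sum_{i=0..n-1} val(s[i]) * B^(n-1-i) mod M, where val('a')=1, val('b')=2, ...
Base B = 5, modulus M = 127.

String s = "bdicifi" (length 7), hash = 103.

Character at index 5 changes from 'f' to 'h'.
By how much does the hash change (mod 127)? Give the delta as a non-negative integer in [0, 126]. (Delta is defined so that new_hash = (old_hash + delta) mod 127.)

Answer: 10

Derivation:
Delta formula: (val(new) - val(old)) * B^(n-1-k) mod M
  val('h') - val('f') = 8 - 6 = 2
  B^(n-1-k) = 5^1 mod 127 = 5
  Delta = 2 * 5 mod 127 = 10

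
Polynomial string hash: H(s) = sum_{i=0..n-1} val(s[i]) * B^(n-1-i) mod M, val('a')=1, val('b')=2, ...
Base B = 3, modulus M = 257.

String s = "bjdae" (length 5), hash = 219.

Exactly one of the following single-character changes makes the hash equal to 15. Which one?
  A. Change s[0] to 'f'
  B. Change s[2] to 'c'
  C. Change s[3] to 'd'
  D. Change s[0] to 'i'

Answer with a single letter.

Option A: s[0]='b'->'f', delta=(6-2)*3^4 mod 257 = 67, hash=219+67 mod 257 = 29
Option B: s[2]='d'->'c', delta=(3-4)*3^2 mod 257 = 248, hash=219+248 mod 257 = 210
Option C: s[3]='a'->'d', delta=(4-1)*3^1 mod 257 = 9, hash=219+9 mod 257 = 228
Option D: s[0]='b'->'i', delta=(9-2)*3^4 mod 257 = 53, hash=219+53 mod 257 = 15 <-- target

Answer: D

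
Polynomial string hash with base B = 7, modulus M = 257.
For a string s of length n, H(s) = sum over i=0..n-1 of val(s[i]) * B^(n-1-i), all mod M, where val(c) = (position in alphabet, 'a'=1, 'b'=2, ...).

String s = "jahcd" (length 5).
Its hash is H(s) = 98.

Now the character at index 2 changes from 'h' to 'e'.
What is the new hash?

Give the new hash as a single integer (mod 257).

Answer: 208

Derivation:
val('h') = 8, val('e') = 5
Position k = 2, exponent = n-1-k = 2
B^2 mod M = 7^2 mod 257 = 49
Delta = (5 - 8) * 49 mod 257 = 110
New hash = (98 + 110) mod 257 = 208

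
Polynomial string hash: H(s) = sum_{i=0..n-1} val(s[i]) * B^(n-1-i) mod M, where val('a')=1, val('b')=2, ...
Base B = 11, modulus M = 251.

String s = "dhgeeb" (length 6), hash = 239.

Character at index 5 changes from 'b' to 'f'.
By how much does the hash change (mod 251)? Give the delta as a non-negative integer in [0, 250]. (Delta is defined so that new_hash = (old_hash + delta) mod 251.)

Answer: 4

Derivation:
Delta formula: (val(new) - val(old)) * B^(n-1-k) mod M
  val('f') - val('b') = 6 - 2 = 4
  B^(n-1-k) = 11^0 mod 251 = 1
  Delta = 4 * 1 mod 251 = 4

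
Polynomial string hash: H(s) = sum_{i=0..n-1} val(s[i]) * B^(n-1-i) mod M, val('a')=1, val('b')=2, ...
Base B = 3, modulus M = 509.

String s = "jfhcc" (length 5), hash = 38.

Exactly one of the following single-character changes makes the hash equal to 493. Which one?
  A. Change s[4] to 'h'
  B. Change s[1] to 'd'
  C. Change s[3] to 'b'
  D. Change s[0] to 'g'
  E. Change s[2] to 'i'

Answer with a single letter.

Answer: B

Derivation:
Option A: s[4]='c'->'h', delta=(8-3)*3^0 mod 509 = 5, hash=38+5 mod 509 = 43
Option B: s[1]='f'->'d', delta=(4-6)*3^3 mod 509 = 455, hash=38+455 mod 509 = 493 <-- target
Option C: s[3]='c'->'b', delta=(2-3)*3^1 mod 509 = 506, hash=38+506 mod 509 = 35
Option D: s[0]='j'->'g', delta=(7-10)*3^4 mod 509 = 266, hash=38+266 mod 509 = 304
Option E: s[2]='h'->'i', delta=(9-8)*3^2 mod 509 = 9, hash=38+9 mod 509 = 47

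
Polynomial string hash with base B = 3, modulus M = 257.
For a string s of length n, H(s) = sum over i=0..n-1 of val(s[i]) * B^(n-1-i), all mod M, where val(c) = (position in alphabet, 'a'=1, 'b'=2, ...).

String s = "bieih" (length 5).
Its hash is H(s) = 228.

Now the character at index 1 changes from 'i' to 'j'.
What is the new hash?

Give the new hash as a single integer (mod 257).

Answer: 255

Derivation:
val('i') = 9, val('j') = 10
Position k = 1, exponent = n-1-k = 3
B^3 mod M = 3^3 mod 257 = 27
Delta = (10 - 9) * 27 mod 257 = 27
New hash = (228 + 27) mod 257 = 255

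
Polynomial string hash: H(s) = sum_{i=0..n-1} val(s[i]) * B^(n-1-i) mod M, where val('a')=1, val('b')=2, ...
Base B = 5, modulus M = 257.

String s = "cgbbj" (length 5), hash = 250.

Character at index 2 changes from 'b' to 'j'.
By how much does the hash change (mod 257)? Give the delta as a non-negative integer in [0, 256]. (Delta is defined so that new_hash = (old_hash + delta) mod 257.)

Delta formula: (val(new) - val(old)) * B^(n-1-k) mod M
  val('j') - val('b') = 10 - 2 = 8
  B^(n-1-k) = 5^2 mod 257 = 25
  Delta = 8 * 25 mod 257 = 200

Answer: 200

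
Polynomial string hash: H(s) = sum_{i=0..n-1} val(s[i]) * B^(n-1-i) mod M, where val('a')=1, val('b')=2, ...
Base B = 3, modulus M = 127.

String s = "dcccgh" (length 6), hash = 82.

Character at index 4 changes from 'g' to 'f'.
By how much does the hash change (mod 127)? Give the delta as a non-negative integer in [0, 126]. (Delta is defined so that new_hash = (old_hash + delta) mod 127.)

Delta formula: (val(new) - val(old)) * B^(n-1-k) mod M
  val('f') - val('g') = 6 - 7 = -1
  B^(n-1-k) = 3^1 mod 127 = 3
  Delta = -1 * 3 mod 127 = 124

Answer: 124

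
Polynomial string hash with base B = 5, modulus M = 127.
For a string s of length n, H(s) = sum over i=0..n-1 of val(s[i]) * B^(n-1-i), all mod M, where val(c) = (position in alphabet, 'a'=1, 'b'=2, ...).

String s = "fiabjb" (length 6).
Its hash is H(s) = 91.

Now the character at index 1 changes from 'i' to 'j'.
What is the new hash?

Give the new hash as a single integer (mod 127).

val('i') = 9, val('j') = 10
Position k = 1, exponent = n-1-k = 4
B^4 mod M = 5^4 mod 127 = 117
Delta = (10 - 9) * 117 mod 127 = 117
New hash = (91 + 117) mod 127 = 81

Answer: 81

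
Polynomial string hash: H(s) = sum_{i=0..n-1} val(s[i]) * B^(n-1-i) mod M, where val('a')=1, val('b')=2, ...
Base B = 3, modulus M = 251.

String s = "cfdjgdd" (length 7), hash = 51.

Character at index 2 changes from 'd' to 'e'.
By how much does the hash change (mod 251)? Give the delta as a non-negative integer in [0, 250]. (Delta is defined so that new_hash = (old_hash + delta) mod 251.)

Answer: 81

Derivation:
Delta formula: (val(new) - val(old)) * B^(n-1-k) mod M
  val('e') - val('d') = 5 - 4 = 1
  B^(n-1-k) = 3^4 mod 251 = 81
  Delta = 1 * 81 mod 251 = 81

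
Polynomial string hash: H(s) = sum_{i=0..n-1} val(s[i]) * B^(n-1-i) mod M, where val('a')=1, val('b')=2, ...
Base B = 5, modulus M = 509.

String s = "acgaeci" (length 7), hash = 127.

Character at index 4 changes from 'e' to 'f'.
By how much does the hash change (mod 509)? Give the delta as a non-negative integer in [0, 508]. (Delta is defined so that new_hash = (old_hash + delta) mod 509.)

Answer: 25

Derivation:
Delta formula: (val(new) - val(old)) * B^(n-1-k) mod M
  val('f') - val('e') = 6 - 5 = 1
  B^(n-1-k) = 5^2 mod 509 = 25
  Delta = 1 * 25 mod 509 = 25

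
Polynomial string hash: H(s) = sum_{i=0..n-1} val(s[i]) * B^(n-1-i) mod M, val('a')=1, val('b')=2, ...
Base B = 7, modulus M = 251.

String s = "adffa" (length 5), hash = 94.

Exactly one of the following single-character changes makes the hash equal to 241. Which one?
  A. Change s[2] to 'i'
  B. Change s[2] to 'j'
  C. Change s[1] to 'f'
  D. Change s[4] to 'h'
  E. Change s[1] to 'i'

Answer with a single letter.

Answer: A

Derivation:
Option A: s[2]='f'->'i', delta=(9-6)*7^2 mod 251 = 147, hash=94+147 mod 251 = 241 <-- target
Option B: s[2]='f'->'j', delta=(10-6)*7^2 mod 251 = 196, hash=94+196 mod 251 = 39
Option C: s[1]='d'->'f', delta=(6-4)*7^3 mod 251 = 184, hash=94+184 mod 251 = 27
Option D: s[4]='a'->'h', delta=(8-1)*7^0 mod 251 = 7, hash=94+7 mod 251 = 101
Option E: s[1]='d'->'i', delta=(9-4)*7^3 mod 251 = 209, hash=94+209 mod 251 = 52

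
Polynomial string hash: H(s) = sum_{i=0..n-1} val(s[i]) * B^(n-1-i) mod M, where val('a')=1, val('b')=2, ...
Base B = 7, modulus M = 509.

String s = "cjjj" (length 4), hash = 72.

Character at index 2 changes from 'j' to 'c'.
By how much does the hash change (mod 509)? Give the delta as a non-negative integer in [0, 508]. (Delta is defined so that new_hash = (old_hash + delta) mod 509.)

Delta formula: (val(new) - val(old)) * B^(n-1-k) mod M
  val('c') - val('j') = 3 - 10 = -7
  B^(n-1-k) = 7^1 mod 509 = 7
  Delta = -7 * 7 mod 509 = 460

Answer: 460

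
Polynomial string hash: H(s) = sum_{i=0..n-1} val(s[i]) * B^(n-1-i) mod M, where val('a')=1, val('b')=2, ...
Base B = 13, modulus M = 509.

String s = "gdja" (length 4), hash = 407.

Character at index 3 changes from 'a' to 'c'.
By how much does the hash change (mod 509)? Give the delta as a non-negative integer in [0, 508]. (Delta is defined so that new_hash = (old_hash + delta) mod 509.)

Delta formula: (val(new) - val(old)) * B^(n-1-k) mod M
  val('c') - val('a') = 3 - 1 = 2
  B^(n-1-k) = 13^0 mod 509 = 1
  Delta = 2 * 1 mod 509 = 2

Answer: 2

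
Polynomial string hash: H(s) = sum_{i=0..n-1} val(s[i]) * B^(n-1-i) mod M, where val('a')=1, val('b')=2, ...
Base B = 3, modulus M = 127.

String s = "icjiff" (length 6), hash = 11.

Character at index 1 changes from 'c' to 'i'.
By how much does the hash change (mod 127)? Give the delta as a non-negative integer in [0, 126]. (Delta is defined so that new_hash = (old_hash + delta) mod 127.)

Delta formula: (val(new) - val(old)) * B^(n-1-k) mod M
  val('i') - val('c') = 9 - 3 = 6
  B^(n-1-k) = 3^4 mod 127 = 81
  Delta = 6 * 81 mod 127 = 105

Answer: 105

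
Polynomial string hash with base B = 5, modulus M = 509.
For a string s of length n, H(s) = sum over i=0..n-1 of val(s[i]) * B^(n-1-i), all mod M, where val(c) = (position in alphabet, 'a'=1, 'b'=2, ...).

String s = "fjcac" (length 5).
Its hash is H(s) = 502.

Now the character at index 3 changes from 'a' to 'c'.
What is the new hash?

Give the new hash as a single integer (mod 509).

val('a') = 1, val('c') = 3
Position k = 3, exponent = n-1-k = 1
B^1 mod M = 5^1 mod 509 = 5
Delta = (3 - 1) * 5 mod 509 = 10
New hash = (502 + 10) mod 509 = 3

Answer: 3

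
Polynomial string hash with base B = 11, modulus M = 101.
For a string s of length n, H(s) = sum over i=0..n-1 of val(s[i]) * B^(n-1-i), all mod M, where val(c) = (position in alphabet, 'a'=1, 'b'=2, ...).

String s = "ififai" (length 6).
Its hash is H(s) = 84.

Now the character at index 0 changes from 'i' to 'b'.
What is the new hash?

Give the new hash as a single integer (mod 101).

val('i') = 9, val('b') = 2
Position k = 0, exponent = n-1-k = 5
B^5 mod M = 11^5 mod 101 = 57
Delta = (2 - 9) * 57 mod 101 = 5
New hash = (84 + 5) mod 101 = 89

Answer: 89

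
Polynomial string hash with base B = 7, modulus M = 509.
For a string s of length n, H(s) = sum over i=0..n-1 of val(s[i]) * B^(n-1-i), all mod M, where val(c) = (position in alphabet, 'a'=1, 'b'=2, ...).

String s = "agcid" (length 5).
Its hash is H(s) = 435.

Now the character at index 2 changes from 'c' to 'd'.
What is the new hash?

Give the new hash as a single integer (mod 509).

Answer: 484

Derivation:
val('c') = 3, val('d') = 4
Position k = 2, exponent = n-1-k = 2
B^2 mod M = 7^2 mod 509 = 49
Delta = (4 - 3) * 49 mod 509 = 49
New hash = (435 + 49) mod 509 = 484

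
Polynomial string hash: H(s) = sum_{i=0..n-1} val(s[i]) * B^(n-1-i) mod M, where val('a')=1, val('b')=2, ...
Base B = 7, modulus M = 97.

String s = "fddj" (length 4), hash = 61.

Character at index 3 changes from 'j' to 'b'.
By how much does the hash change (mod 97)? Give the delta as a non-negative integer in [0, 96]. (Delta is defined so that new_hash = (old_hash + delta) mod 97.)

Answer: 89

Derivation:
Delta formula: (val(new) - val(old)) * B^(n-1-k) mod M
  val('b') - val('j') = 2 - 10 = -8
  B^(n-1-k) = 7^0 mod 97 = 1
  Delta = -8 * 1 mod 97 = 89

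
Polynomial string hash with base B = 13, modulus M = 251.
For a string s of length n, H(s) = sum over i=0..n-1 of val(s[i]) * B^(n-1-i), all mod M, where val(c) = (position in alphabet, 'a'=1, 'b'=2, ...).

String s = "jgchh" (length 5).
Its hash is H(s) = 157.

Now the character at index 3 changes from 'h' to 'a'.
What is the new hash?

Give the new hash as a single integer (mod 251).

Answer: 66

Derivation:
val('h') = 8, val('a') = 1
Position k = 3, exponent = n-1-k = 1
B^1 mod M = 13^1 mod 251 = 13
Delta = (1 - 8) * 13 mod 251 = 160
New hash = (157 + 160) mod 251 = 66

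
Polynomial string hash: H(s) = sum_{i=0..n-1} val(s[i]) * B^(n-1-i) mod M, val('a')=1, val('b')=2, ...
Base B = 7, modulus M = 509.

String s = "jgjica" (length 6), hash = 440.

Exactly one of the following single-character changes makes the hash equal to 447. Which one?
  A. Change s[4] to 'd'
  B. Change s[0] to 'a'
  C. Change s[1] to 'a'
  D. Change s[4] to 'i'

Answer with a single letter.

Answer: A

Derivation:
Option A: s[4]='c'->'d', delta=(4-3)*7^1 mod 509 = 7, hash=440+7 mod 509 = 447 <-- target
Option B: s[0]='j'->'a', delta=(1-10)*7^5 mod 509 = 419, hash=440+419 mod 509 = 350
Option C: s[1]='g'->'a', delta=(1-7)*7^4 mod 509 = 355, hash=440+355 mod 509 = 286
Option D: s[4]='c'->'i', delta=(9-3)*7^1 mod 509 = 42, hash=440+42 mod 509 = 482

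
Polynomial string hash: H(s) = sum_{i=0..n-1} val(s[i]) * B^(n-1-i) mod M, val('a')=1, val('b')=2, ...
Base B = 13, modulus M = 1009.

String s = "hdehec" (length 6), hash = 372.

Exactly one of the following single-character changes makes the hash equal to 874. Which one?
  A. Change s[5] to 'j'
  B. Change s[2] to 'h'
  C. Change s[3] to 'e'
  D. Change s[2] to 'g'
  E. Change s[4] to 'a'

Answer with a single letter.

Answer: C

Derivation:
Option A: s[5]='c'->'j', delta=(10-3)*13^0 mod 1009 = 7, hash=372+7 mod 1009 = 379
Option B: s[2]='e'->'h', delta=(8-5)*13^3 mod 1009 = 537, hash=372+537 mod 1009 = 909
Option C: s[3]='h'->'e', delta=(5-8)*13^2 mod 1009 = 502, hash=372+502 mod 1009 = 874 <-- target
Option D: s[2]='e'->'g', delta=(7-5)*13^3 mod 1009 = 358, hash=372+358 mod 1009 = 730
Option E: s[4]='e'->'a', delta=(1-5)*13^1 mod 1009 = 957, hash=372+957 mod 1009 = 320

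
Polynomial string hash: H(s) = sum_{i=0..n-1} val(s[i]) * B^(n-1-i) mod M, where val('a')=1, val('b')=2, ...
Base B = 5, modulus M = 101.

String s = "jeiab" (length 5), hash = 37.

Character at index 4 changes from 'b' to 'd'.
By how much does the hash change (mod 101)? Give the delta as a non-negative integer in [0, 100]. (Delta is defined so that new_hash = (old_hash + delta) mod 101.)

Delta formula: (val(new) - val(old)) * B^(n-1-k) mod M
  val('d') - val('b') = 4 - 2 = 2
  B^(n-1-k) = 5^0 mod 101 = 1
  Delta = 2 * 1 mod 101 = 2

Answer: 2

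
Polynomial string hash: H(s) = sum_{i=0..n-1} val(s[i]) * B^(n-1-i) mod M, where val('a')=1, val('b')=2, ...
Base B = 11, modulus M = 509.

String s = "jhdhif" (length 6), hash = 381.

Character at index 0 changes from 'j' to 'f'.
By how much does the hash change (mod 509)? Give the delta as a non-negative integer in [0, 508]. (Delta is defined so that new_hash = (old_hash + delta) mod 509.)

Delta formula: (val(new) - val(old)) * B^(n-1-k) mod M
  val('f') - val('j') = 6 - 10 = -4
  B^(n-1-k) = 11^5 mod 509 = 207
  Delta = -4 * 207 mod 509 = 190

Answer: 190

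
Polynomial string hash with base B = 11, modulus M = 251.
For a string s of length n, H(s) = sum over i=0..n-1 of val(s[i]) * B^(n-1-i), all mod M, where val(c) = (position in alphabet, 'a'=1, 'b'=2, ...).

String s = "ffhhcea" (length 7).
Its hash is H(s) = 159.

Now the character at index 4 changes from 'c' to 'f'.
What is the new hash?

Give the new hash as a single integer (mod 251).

val('c') = 3, val('f') = 6
Position k = 4, exponent = n-1-k = 2
B^2 mod M = 11^2 mod 251 = 121
Delta = (6 - 3) * 121 mod 251 = 112
New hash = (159 + 112) mod 251 = 20

Answer: 20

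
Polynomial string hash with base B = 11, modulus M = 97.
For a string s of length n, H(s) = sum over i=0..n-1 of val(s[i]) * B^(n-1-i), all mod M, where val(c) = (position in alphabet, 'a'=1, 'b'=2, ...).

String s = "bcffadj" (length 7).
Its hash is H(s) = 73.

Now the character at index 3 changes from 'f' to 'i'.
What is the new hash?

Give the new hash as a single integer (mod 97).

Answer: 89

Derivation:
val('f') = 6, val('i') = 9
Position k = 3, exponent = n-1-k = 3
B^3 mod M = 11^3 mod 97 = 70
Delta = (9 - 6) * 70 mod 97 = 16
New hash = (73 + 16) mod 97 = 89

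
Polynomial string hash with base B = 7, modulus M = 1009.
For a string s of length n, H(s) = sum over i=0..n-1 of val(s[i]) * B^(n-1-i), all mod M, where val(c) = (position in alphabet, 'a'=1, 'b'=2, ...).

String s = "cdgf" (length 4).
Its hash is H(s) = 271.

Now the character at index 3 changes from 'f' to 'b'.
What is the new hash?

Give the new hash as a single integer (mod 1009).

val('f') = 6, val('b') = 2
Position k = 3, exponent = n-1-k = 0
B^0 mod M = 7^0 mod 1009 = 1
Delta = (2 - 6) * 1 mod 1009 = 1005
New hash = (271 + 1005) mod 1009 = 267

Answer: 267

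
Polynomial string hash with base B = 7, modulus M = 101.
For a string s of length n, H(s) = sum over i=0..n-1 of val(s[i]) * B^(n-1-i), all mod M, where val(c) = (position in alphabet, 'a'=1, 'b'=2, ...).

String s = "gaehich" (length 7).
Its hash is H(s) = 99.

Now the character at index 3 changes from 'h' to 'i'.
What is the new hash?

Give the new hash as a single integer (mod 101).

val('h') = 8, val('i') = 9
Position k = 3, exponent = n-1-k = 3
B^3 mod M = 7^3 mod 101 = 40
Delta = (9 - 8) * 40 mod 101 = 40
New hash = (99 + 40) mod 101 = 38

Answer: 38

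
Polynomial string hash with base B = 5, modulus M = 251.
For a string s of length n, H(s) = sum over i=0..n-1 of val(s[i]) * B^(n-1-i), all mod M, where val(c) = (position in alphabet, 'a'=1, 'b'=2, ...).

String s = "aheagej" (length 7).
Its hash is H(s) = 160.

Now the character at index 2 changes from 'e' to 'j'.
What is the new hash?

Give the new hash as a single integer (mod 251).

Answer: 22

Derivation:
val('e') = 5, val('j') = 10
Position k = 2, exponent = n-1-k = 4
B^4 mod M = 5^4 mod 251 = 123
Delta = (10 - 5) * 123 mod 251 = 113
New hash = (160 + 113) mod 251 = 22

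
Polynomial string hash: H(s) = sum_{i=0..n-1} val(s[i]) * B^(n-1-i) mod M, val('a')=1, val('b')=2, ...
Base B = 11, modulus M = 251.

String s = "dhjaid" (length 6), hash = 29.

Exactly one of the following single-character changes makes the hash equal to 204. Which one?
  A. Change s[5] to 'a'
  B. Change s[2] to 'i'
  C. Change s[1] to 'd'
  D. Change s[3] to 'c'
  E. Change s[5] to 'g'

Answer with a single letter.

Answer: B

Derivation:
Option A: s[5]='d'->'a', delta=(1-4)*11^0 mod 251 = 248, hash=29+248 mod 251 = 26
Option B: s[2]='j'->'i', delta=(9-10)*11^3 mod 251 = 175, hash=29+175 mod 251 = 204 <-- target
Option C: s[1]='h'->'d', delta=(4-8)*11^4 mod 251 = 170, hash=29+170 mod 251 = 199
Option D: s[3]='a'->'c', delta=(3-1)*11^2 mod 251 = 242, hash=29+242 mod 251 = 20
Option E: s[5]='d'->'g', delta=(7-4)*11^0 mod 251 = 3, hash=29+3 mod 251 = 32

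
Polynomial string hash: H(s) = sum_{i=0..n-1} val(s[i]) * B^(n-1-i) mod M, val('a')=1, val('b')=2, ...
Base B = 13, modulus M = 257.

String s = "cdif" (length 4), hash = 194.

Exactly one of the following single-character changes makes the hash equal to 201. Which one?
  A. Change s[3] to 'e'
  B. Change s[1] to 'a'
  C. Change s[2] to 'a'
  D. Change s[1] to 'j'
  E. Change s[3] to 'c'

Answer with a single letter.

Option A: s[3]='f'->'e', delta=(5-6)*13^0 mod 257 = 256, hash=194+256 mod 257 = 193
Option B: s[1]='d'->'a', delta=(1-4)*13^2 mod 257 = 7, hash=194+7 mod 257 = 201 <-- target
Option C: s[2]='i'->'a', delta=(1-9)*13^1 mod 257 = 153, hash=194+153 mod 257 = 90
Option D: s[1]='d'->'j', delta=(10-4)*13^2 mod 257 = 243, hash=194+243 mod 257 = 180
Option E: s[3]='f'->'c', delta=(3-6)*13^0 mod 257 = 254, hash=194+254 mod 257 = 191

Answer: B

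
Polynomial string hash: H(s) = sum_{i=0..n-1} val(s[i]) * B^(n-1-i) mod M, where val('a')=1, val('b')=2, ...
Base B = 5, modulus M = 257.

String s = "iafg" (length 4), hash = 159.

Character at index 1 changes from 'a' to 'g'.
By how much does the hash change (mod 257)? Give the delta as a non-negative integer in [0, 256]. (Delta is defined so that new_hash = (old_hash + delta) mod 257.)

Answer: 150

Derivation:
Delta formula: (val(new) - val(old)) * B^(n-1-k) mod M
  val('g') - val('a') = 7 - 1 = 6
  B^(n-1-k) = 5^2 mod 257 = 25
  Delta = 6 * 25 mod 257 = 150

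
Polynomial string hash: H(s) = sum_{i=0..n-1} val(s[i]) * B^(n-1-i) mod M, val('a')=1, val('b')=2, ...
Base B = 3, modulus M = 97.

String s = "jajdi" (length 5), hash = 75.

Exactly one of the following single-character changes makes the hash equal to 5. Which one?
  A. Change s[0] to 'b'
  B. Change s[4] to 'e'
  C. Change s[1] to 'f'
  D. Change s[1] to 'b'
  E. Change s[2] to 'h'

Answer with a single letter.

Answer: D

Derivation:
Option A: s[0]='j'->'b', delta=(2-10)*3^4 mod 97 = 31, hash=75+31 mod 97 = 9
Option B: s[4]='i'->'e', delta=(5-9)*3^0 mod 97 = 93, hash=75+93 mod 97 = 71
Option C: s[1]='a'->'f', delta=(6-1)*3^3 mod 97 = 38, hash=75+38 mod 97 = 16
Option D: s[1]='a'->'b', delta=(2-1)*3^3 mod 97 = 27, hash=75+27 mod 97 = 5 <-- target
Option E: s[2]='j'->'h', delta=(8-10)*3^2 mod 97 = 79, hash=75+79 mod 97 = 57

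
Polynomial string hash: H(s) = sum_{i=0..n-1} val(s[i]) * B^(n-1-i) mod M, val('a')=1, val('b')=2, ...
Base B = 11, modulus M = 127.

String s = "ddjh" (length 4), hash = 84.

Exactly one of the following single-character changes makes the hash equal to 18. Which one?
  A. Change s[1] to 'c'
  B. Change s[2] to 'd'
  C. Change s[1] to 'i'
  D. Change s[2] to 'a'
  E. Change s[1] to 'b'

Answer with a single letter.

Answer: B

Derivation:
Option A: s[1]='d'->'c', delta=(3-4)*11^2 mod 127 = 6, hash=84+6 mod 127 = 90
Option B: s[2]='j'->'d', delta=(4-10)*11^1 mod 127 = 61, hash=84+61 mod 127 = 18 <-- target
Option C: s[1]='d'->'i', delta=(9-4)*11^2 mod 127 = 97, hash=84+97 mod 127 = 54
Option D: s[2]='j'->'a', delta=(1-10)*11^1 mod 127 = 28, hash=84+28 mod 127 = 112
Option E: s[1]='d'->'b', delta=(2-4)*11^2 mod 127 = 12, hash=84+12 mod 127 = 96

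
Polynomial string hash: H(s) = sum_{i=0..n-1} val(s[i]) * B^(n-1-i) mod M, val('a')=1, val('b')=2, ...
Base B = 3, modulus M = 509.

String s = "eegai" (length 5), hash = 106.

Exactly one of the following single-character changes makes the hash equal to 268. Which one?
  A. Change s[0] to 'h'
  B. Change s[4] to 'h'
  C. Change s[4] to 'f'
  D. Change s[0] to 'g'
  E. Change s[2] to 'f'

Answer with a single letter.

Option A: s[0]='e'->'h', delta=(8-5)*3^4 mod 509 = 243, hash=106+243 mod 509 = 349
Option B: s[4]='i'->'h', delta=(8-9)*3^0 mod 509 = 508, hash=106+508 mod 509 = 105
Option C: s[4]='i'->'f', delta=(6-9)*3^0 mod 509 = 506, hash=106+506 mod 509 = 103
Option D: s[0]='e'->'g', delta=(7-5)*3^4 mod 509 = 162, hash=106+162 mod 509 = 268 <-- target
Option E: s[2]='g'->'f', delta=(6-7)*3^2 mod 509 = 500, hash=106+500 mod 509 = 97

Answer: D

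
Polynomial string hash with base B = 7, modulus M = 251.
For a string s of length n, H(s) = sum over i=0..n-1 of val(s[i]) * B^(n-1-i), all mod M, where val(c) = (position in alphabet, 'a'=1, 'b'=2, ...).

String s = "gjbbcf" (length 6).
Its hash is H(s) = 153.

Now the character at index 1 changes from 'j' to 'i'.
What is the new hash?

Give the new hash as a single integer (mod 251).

Answer: 11

Derivation:
val('j') = 10, val('i') = 9
Position k = 1, exponent = n-1-k = 4
B^4 mod M = 7^4 mod 251 = 142
Delta = (9 - 10) * 142 mod 251 = 109
New hash = (153 + 109) mod 251 = 11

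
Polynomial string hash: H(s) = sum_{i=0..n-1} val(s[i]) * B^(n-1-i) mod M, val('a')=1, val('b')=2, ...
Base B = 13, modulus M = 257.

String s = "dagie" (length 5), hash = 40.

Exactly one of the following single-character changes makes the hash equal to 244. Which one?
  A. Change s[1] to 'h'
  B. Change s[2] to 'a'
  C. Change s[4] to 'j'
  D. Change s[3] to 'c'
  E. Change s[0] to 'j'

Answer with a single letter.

Option A: s[1]='a'->'h', delta=(8-1)*13^3 mod 257 = 216, hash=40+216 mod 257 = 256
Option B: s[2]='g'->'a', delta=(1-7)*13^2 mod 257 = 14, hash=40+14 mod 257 = 54
Option C: s[4]='e'->'j', delta=(10-5)*13^0 mod 257 = 5, hash=40+5 mod 257 = 45
Option D: s[3]='i'->'c', delta=(3-9)*13^1 mod 257 = 179, hash=40+179 mod 257 = 219
Option E: s[0]='d'->'j', delta=(10-4)*13^4 mod 257 = 204, hash=40+204 mod 257 = 244 <-- target

Answer: E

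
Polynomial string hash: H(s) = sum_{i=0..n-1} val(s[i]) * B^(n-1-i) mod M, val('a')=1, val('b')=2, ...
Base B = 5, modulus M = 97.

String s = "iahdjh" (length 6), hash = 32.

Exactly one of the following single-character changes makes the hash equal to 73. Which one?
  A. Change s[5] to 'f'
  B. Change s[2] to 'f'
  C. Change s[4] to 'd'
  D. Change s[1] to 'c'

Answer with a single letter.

Option A: s[5]='h'->'f', delta=(6-8)*5^0 mod 97 = 95, hash=32+95 mod 97 = 30
Option B: s[2]='h'->'f', delta=(6-8)*5^3 mod 97 = 41, hash=32+41 mod 97 = 73 <-- target
Option C: s[4]='j'->'d', delta=(4-10)*5^1 mod 97 = 67, hash=32+67 mod 97 = 2
Option D: s[1]='a'->'c', delta=(3-1)*5^4 mod 97 = 86, hash=32+86 mod 97 = 21

Answer: B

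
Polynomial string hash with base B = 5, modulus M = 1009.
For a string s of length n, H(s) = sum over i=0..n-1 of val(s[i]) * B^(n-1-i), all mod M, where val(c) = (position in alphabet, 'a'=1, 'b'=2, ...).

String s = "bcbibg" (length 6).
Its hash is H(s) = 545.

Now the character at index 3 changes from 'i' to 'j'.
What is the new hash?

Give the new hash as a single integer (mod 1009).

Answer: 570

Derivation:
val('i') = 9, val('j') = 10
Position k = 3, exponent = n-1-k = 2
B^2 mod M = 5^2 mod 1009 = 25
Delta = (10 - 9) * 25 mod 1009 = 25
New hash = (545 + 25) mod 1009 = 570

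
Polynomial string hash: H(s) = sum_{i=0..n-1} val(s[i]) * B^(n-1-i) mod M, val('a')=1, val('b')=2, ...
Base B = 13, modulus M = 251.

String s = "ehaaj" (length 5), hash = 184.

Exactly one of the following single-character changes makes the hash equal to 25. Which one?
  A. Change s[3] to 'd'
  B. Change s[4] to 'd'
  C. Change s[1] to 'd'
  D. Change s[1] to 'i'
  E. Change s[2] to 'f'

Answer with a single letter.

Answer: E

Derivation:
Option A: s[3]='a'->'d', delta=(4-1)*13^1 mod 251 = 39, hash=184+39 mod 251 = 223
Option B: s[4]='j'->'d', delta=(4-10)*13^0 mod 251 = 245, hash=184+245 mod 251 = 178
Option C: s[1]='h'->'d', delta=(4-8)*13^3 mod 251 = 248, hash=184+248 mod 251 = 181
Option D: s[1]='h'->'i', delta=(9-8)*13^3 mod 251 = 189, hash=184+189 mod 251 = 122
Option E: s[2]='a'->'f', delta=(6-1)*13^2 mod 251 = 92, hash=184+92 mod 251 = 25 <-- target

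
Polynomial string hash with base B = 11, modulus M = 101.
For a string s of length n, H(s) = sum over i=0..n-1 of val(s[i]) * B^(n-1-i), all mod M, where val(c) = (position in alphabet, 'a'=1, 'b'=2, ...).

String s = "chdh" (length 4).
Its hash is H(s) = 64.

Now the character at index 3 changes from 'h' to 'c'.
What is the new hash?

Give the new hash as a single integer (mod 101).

val('h') = 8, val('c') = 3
Position k = 3, exponent = n-1-k = 0
B^0 mod M = 11^0 mod 101 = 1
Delta = (3 - 8) * 1 mod 101 = 96
New hash = (64 + 96) mod 101 = 59

Answer: 59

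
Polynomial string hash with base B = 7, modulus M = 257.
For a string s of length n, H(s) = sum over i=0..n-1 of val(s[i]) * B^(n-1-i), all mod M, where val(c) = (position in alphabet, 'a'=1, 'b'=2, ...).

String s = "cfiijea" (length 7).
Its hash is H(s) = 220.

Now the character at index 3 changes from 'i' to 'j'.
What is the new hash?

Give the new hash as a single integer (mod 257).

val('i') = 9, val('j') = 10
Position k = 3, exponent = n-1-k = 3
B^3 mod M = 7^3 mod 257 = 86
Delta = (10 - 9) * 86 mod 257 = 86
New hash = (220 + 86) mod 257 = 49

Answer: 49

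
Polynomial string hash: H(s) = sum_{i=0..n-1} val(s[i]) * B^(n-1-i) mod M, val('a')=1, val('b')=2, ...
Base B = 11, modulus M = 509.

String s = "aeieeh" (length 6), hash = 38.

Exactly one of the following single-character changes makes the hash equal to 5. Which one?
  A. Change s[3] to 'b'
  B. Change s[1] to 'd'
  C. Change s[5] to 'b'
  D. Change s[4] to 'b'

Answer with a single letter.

Answer: D

Derivation:
Option A: s[3]='e'->'b', delta=(2-5)*11^2 mod 509 = 146, hash=38+146 mod 509 = 184
Option B: s[1]='e'->'d', delta=(4-5)*11^4 mod 509 = 120, hash=38+120 mod 509 = 158
Option C: s[5]='h'->'b', delta=(2-8)*11^0 mod 509 = 503, hash=38+503 mod 509 = 32
Option D: s[4]='e'->'b', delta=(2-5)*11^1 mod 509 = 476, hash=38+476 mod 509 = 5 <-- target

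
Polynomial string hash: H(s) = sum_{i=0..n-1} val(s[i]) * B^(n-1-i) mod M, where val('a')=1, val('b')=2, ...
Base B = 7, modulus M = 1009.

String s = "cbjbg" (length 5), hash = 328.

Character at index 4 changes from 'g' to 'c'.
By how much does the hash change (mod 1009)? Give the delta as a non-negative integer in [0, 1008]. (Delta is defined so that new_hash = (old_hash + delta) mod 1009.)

Answer: 1005

Derivation:
Delta formula: (val(new) - val(old)) * B^(n-1-k) mod M
  val('c') - val('g') = 3 - 7 = -4
  B^(n-1-k) = 7^0 mod 1009 = 1
  Delta = -4 * 1 mod 1009 = 1005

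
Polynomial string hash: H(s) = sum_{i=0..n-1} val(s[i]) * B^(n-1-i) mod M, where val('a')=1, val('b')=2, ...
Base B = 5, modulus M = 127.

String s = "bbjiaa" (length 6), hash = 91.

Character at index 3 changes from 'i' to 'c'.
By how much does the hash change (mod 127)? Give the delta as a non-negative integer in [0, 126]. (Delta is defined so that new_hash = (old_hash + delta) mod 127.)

Delta formula: (val(new) - val(old)) * B^(n-1-k) mod M
  val('c') - val('i') = 3 - 9 = -6
  B^(n-1-k) = 5^2 mod 127 = 25
  Delta = -6 * 25 mod 127 = 104

Answer: 104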